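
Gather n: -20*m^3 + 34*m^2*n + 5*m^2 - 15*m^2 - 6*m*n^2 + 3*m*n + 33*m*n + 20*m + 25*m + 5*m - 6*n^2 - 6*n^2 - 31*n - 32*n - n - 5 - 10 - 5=-20*m^3 - 10*m^2 + 50*m + n^2*(-6*m - 12) + n*(34*m^2 + 36*m - 64) - 20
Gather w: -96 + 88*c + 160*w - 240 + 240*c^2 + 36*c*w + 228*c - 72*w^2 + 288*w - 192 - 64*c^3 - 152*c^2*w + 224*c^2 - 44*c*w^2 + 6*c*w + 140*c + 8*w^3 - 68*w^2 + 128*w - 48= -64*c^3 + 464*c^2 + 456*c + 8*w^3 + w^2*(-44*c - 140) + w*(-152*c^2 + 42*c + 576) - 576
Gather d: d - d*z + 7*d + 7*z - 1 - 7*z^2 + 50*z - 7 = d*(8 - z) - 7*z^2 + 57*z - 8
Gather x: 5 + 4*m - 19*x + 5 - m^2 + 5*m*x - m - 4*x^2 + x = -m^2 + 3*m - 4*x^2 + x*(5*m - 18) + 10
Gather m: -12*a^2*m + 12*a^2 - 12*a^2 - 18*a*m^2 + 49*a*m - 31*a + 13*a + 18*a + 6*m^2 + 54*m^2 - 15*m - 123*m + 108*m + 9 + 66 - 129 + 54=m^2*(60 - 18*a) + m*(-12*a^2 + 49*a - 30)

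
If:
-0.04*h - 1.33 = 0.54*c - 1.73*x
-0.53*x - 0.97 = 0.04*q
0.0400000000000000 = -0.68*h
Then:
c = 3.2037037037037*x - 2.45860566448802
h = -0.06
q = -13.25*x - 24.25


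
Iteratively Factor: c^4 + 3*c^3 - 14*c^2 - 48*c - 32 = (c + 4)*(c^3 - c^2 - 10*c - 8) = (c - 4)*(c + 4)*(c^2 + 3*c + 2) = (c - 4)*(c + 2)*(c + 4)*(c + 1)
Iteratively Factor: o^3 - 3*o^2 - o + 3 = (o + 1)*(o^2 - 4*o + 3) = (o - 3)*(o + 1)*(o - 1)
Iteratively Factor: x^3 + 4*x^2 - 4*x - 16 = (x - 2)*(x^2 + 6*x + 8) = (x - 2)*(x + 4)*(x + 2)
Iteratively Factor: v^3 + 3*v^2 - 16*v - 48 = (v - 4)*(v^2 + 7*v + 12) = (v - 4)*(v + 4)*(v + 3)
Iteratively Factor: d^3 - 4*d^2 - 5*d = (d - 5)*(d^2 + d) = (d - 5)*(d + 1)*(d)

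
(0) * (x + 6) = 0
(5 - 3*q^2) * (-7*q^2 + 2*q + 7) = 21*q^4 - 6*q^3 - 56*q^2 + 10*q + 35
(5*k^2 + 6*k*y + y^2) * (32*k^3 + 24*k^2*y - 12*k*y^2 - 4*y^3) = 160*k^5 + 312*k^4*y + 116*k^3*y^2 - 68*k^2*y^3 - 36*k*y^4 - 4*y^5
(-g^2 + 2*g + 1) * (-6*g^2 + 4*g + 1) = 6*g^4 - 16*g^3 + g^2 + 6*g + 1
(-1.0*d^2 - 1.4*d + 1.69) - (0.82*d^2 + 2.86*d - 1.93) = -1.82*d^2 - 4.26*d + 3.62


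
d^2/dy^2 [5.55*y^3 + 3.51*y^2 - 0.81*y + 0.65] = 33.3*y + 7.02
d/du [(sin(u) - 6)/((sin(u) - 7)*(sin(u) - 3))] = (12*sin(u) + cos(u)^2 - 40)*cos(u)/((sin(u) - 7)^2*(sin(u) - 3)^2)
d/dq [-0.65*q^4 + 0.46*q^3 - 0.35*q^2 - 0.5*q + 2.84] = -2.6*q^3 + 1.38*q^2 - 0.7*q - 0.5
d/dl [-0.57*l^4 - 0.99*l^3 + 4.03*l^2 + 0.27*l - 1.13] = -2.28*l^3 - 2.97*l^2 + 8.06*l + 0.27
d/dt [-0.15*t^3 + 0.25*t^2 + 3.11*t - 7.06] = -0.45*t^2 + 0.5*t + 3.11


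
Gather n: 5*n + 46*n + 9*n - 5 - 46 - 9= 60*n - 60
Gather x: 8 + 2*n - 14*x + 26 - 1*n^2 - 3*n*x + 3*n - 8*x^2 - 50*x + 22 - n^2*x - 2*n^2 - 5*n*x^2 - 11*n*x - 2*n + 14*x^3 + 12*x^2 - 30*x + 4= -3*n^2 + 3*n + 14*x^3 + x^2*(4 - 5*n) + x*(-n^2 - 14*n - 94) + 60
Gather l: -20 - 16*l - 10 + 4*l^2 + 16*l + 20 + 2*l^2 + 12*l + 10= 6*l^2 + 12*l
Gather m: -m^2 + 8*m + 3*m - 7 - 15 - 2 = -m^2 + 11*m - 24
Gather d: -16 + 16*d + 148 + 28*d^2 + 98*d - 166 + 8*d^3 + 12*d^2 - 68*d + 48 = 8*d^3 + 40*d^2 + 46*d + 14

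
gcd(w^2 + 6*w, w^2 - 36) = w + 6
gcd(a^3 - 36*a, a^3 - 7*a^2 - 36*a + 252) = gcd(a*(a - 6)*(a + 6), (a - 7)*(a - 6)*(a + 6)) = a^2 - 36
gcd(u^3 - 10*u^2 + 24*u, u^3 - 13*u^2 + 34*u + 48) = u - 6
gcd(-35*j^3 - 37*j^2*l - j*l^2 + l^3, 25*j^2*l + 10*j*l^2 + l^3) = 5*j + l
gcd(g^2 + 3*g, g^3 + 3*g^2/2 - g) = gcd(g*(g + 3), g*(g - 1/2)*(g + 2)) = g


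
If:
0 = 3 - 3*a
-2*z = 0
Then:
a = 1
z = 0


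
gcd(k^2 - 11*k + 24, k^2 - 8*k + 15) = k - 3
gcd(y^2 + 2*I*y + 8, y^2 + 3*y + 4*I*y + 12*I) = y + 4*I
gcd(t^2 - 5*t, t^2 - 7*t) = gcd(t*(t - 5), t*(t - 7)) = t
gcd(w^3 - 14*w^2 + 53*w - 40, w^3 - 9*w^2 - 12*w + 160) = w^2 - 13*w + 40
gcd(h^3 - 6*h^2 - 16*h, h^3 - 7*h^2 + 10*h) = h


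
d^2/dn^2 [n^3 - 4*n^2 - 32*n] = 6*n - 8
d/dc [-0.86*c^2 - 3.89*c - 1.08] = -1.72*c - 3.89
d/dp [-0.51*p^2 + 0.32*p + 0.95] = 0.32 - 1.02*p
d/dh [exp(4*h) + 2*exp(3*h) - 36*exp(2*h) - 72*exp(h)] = (4*exp(3*h) + 6*exp(2*h) - 72*exp(h) - 72)*exp(h)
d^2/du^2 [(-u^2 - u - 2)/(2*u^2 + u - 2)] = 4*(-u^3 - 18*u^2 - 12*u - 8)/(8*u^6 + 12*u^5 - 18*u^4 - 23*u^3 + 18*u^2 + 12*u - 8)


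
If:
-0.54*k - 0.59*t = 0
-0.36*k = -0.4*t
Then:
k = 0.00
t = 0.00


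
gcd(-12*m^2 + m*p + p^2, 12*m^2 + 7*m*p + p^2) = 4*m + p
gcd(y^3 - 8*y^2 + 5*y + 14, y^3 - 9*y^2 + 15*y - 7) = y - 7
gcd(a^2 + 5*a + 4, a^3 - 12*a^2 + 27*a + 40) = a + 1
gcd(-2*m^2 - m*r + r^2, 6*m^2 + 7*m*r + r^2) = m + r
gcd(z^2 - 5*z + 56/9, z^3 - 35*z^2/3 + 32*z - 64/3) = z - 8/3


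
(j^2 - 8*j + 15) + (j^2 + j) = 2*j^2 - 7*j + 15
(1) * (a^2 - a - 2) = a^2 - a - 2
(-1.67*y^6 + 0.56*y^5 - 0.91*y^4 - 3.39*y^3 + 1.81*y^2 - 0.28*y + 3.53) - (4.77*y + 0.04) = -1.67*y^6 + 0.56*y^5 - 0.91*y^4 - 3.39*y^3 + 1.81*y^2 - 5.05*y + 3.49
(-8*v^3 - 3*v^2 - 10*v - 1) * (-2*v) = 16*v^4 + 6*v^3 + 20*v^2 + 2*v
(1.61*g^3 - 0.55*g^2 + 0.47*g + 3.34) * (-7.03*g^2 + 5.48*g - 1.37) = -11.3183*g^5 + 12.6893*g^4 - 8.5238*g^3 - 20.1511*g^2 + 17.6593*g - 4.5758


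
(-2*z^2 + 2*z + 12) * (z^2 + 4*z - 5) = -2*z^4 - 6*z^3 + 30*z^2 + 38*z - 60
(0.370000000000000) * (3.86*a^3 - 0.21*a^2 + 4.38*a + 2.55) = 1.4282*a^3 - 0.0777*a^2 + 1.6206*a + 0.9435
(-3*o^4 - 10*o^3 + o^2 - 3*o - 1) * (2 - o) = 3*o^5 + 4*o^4 - 21*o^3 + 5*o^2 - 5*o - 2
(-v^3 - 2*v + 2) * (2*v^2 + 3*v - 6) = -2*v^5 - 3*v^4 + 2*v^3 - 2*v^2 + 18*v - 12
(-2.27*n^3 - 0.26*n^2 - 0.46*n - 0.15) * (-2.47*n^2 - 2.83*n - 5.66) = 5.6069*n^5 + 7.0663*n^4 + 14.7202*n^3 + 3.1439*n^2 + 3.0281*n + 0.849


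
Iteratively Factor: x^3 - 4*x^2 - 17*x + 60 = (x - 5)*(x^2 + x - 12) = (x - 5)*(x - 3)*(x + 4)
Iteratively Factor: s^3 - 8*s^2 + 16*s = (s - 4)*(s^2 - 4*s) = s*(s - 4)*(s - 4)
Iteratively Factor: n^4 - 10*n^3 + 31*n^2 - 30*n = (n - 3)*(n^3 - 7*n^2 + 10*n) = (n - 5)*(n - 3)*(n^2 - 2*n) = n*(n - 5)*(n - 3)*(n - 2)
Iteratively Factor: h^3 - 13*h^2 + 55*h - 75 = (h - 5)*(h^2 - 8*h + 15) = (h - 5)^2*(h - 3)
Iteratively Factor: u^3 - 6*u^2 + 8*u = (u)*(u^2 - 6*u + 8) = u*(u - 4)*(u - 2)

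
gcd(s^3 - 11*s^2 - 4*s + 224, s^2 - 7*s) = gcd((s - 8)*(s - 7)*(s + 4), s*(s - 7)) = s - 7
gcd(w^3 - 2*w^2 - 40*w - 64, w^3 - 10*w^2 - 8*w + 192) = w^2 - 4*w - 32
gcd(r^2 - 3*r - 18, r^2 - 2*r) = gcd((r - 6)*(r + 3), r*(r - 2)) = 1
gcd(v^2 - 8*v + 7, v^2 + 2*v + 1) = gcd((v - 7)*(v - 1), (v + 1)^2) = 1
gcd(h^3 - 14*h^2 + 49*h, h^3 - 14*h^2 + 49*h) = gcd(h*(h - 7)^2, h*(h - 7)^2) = h^3 - 14*h^2 + 49*h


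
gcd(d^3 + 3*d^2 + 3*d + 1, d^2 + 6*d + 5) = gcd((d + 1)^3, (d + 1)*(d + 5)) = d + 1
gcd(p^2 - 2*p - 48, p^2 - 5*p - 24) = p - 8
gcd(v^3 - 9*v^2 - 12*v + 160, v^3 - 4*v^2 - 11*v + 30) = v - 5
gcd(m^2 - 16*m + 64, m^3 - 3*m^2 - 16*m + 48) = 1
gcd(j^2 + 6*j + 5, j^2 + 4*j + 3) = j + 1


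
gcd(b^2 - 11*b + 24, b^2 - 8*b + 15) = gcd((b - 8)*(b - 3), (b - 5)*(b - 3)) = b - 3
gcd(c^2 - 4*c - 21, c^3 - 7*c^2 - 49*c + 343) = c - 7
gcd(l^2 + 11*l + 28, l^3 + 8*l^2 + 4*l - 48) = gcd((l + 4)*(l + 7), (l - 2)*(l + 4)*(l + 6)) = l + 4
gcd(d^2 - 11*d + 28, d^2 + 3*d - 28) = d - 4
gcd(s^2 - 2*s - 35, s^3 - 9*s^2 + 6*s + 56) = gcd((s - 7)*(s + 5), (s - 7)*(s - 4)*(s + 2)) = s - 7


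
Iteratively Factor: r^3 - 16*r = (r - 4)*(r^2 + 4*r) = r*(r - 4)*(r + 4)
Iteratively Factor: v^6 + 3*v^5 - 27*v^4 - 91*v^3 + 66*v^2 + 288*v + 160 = (v + 4)*(v^5 - v^4 - 23*v^3 + v^2 + 62*v + 40) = (v + 4)^2*(v^4 - 5*v^3 - 3*v^2 + 13*v + 10) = (v - 2)*(v + 4)^2*(v^3 - 3*v^2 - 9*v - 5) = (v - 2)*(v + 1)*(v + 4)^2*(v^2 - 4*v - 5) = (v - 2)*(v + 1)^2*(v + 4)^2*(v - 5)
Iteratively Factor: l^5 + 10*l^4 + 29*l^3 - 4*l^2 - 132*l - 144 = (l + 2)*(l^4 + 8*l^3 + 13*l^2 - 30*l - 72) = (l + 2)*(l + 4)*(l^3 + 4*l^2 - 3*l - 18) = (l + 2)*(l + 3)*(l + 4)*(l^2 + l - 6) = (l - 2)*(l + 2)*(l + 3)*(l + 4)*(l + 3)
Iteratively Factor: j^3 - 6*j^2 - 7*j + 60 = (j - 5)*(j^2 - j - 12) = (j - 5)*(j - 4)*(j + 3)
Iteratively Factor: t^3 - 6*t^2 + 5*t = (t - 5)*(t^2 - t) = (t - 5)*(t - 1)*(t)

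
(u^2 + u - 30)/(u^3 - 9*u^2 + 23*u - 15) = (u + 6)/(u^2 - 4*u + 3)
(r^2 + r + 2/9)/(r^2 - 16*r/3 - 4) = (r + 1/3)/(r - 6)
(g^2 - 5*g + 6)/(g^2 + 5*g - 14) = (g - 3)/(g + 7)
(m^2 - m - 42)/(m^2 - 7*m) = (m + 6)/m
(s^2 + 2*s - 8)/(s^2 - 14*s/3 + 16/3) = 3*(s + 4)/(3*s - 8)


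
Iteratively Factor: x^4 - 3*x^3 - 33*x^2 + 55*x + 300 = (x - 5)*(x^3 + 2*x^2 - 23*x - 60) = (x - 5)^2*(x^2 + 7*x + 12) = (x - 5)^2*(x + 4)*(x + 3)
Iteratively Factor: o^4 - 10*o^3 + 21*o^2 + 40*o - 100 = (o - 5)*(o^3 - 5*o^2 - 4*o + 20) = (o - 5)^2*(o^2 - 4) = (o - 5)^2*(o + 2)*(o - 2)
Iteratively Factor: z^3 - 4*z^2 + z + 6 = (z - 2)*(z^2 - 2*z - 3) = (z - 2)*(z + 1)*(z - 3)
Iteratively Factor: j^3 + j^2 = (j + 1)*(j^2) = j*(j + 1)*(j)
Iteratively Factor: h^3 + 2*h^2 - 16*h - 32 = (h + 2)*(h^2 - 16) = (h - 4)*(h + 2)*(h + 4)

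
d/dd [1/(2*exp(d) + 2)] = -1/(8*cosh(d/2)^2)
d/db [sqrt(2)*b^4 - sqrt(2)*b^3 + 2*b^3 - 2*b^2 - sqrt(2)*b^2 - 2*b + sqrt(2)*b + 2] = 4*sqrt(2)*b^3 - 3*sqrt(2)*b^2 + 6*b^2 - 4*b - 2*sqrt(2)*b - 2 + sqrt(2)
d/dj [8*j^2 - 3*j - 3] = 16*j - 3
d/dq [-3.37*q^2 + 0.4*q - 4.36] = 0.4 - 6.74*q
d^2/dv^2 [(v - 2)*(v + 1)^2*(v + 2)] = 12*v^2 + 12*v - 6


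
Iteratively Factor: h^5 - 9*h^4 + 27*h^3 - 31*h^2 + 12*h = (h - 4)*(h^4 - 5*h^3 + 7*h^2 - 3*h) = h*(h - 4)*(h^3 - 5*h^2 + 7*h - 3) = h*(h - 4)*(h - 1)*(h^2 - 4*h + 3) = h*(h - 4)*(h - 3)*(h - 1)*(h - 1)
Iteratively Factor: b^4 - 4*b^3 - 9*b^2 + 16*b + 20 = (b + 2)*(b^3 - 6*b^2 + 3*b + 10) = (b - 2)*(b + 2)*(b^2 - 4*b - 5) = (b - 5)*(b - 2)*(b + 2)*(b + 1)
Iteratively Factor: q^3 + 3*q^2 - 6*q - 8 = (q + 1)*(q^2 + 2*q - 8) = (q - 2)*(q + 1)*(q + 4)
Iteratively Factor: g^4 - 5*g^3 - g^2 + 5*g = (g)*(g^3 - 5*g^2 - g + 5) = g*(g - 5)*(g^2 - 1) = g*(g - 5)*(g - 1)*(g + 1)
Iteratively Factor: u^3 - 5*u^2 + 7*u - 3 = (u - 1)*(u^2 - 4*u + 3) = (u - 3)*(u - 1)*(u - 1)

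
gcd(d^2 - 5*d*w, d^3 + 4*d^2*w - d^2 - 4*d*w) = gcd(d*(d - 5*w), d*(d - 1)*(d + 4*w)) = d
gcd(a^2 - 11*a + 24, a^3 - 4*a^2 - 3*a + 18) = a - 3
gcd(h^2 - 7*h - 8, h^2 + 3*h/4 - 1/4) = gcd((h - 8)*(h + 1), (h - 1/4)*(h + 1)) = h + 1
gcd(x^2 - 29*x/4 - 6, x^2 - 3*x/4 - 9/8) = x + 3/4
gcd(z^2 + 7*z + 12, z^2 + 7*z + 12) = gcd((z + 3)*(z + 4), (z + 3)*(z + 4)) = z^2 + 7*z + 12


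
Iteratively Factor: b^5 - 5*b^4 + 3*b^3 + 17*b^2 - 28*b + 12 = (b - 3)*(b^4 - 2*b^3 - 3*b^2 + 8*b - 4) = (b - 3)*(b - 1)*(b^3 - b^2 - 4*b + 4) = (b - 3)*(b - 1)^2*(b^2 - 4) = (b - 3)*(b - 2)*(b - 1)^2*(b + 2)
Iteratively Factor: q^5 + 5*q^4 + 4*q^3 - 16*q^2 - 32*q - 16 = (q + 2)*(q^4 + 3*q^3 - 2*q^2 - 12*q - 8) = (q + 1)*(q + 2)*(q^3 + 2*q^2 - 4*q - 8) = (q + 1)*(q + 2)^2*(q^2 - 4) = (q - 2)*(q + 1)*(q + 2)^2*(q + 2)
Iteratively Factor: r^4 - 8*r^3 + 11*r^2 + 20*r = (r - 5)*(r^3 - 3*r^2 - 4*r) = (r - 5)*(r - 4)*(r^2 + r) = r*(r - 5)*(r - 4)*(r + 1)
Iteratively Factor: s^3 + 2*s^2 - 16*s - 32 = (s + 2)*(s^2 - 16) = (s + 2)*(s + 4)*(s - 4)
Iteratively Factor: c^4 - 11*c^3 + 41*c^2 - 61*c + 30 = (c - 3)*(c^3 - 8*c^2 + 17*c - 10) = (c - 5)*(c - 3)*(c^2 - 3*c + 2) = (c - 5)*(c - 3)*(c - 1)*(c - 2)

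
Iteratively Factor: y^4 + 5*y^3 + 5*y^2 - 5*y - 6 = (y - 1)*(y^3 + 6*y^2 + 11*y + 6) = (y - 1)*(y + 2)*(y^2 + 4*y + 3) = (y - 1)*(y + 2)*(y + 3)*(y + 1)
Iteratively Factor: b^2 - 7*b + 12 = (b - 4)*(b - 3)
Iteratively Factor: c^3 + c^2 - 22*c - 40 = (c + 2)*(c^2 - c - 20) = (c - 5)*(c + 2)*(c + 4)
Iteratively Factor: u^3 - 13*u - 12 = (u + 1)*(u^2 - u - 12) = (u + 1)*(u + 3)*(u - 4)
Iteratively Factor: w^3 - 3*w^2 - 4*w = (w)*(w^2 - 3*w - 4) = w*(w + 1)*(w - 4)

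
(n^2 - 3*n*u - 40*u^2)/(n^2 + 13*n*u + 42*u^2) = (n^2 - 3*n*u - 40*u^2)/(n^2 + 13*n*u + 42*u^2)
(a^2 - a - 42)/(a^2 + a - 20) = (a^2 - a - 42)/(a^2 + a - 20)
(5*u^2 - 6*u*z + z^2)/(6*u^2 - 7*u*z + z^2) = (-5*u + z)/(-6*u + z)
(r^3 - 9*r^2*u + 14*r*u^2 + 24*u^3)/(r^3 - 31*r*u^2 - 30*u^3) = (r - 4*u)/(r + 5*u)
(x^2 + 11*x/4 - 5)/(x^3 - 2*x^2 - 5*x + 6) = (x^2 + 11*x/4 - 5)/(x^3 - 2*x^2 - 5*x + 6)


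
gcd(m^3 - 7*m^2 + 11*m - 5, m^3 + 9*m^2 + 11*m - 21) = m - 1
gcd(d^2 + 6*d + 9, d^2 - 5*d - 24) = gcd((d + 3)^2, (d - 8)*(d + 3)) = d + 3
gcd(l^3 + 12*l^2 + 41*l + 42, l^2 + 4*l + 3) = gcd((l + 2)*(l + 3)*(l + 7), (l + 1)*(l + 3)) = l + 3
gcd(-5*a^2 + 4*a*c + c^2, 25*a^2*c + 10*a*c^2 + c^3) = 5*a + c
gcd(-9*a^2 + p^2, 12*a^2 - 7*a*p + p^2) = -3*a + p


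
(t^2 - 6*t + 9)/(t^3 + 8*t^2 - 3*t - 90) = (t - 3)/(t^2 + 11*t + 30)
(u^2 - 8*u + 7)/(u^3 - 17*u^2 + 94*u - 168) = (u - 1)/(u^2 - 10*u + 24)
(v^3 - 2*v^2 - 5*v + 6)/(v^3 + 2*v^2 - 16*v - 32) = (v^2 - 4*v + 3)/(v^2 - 16)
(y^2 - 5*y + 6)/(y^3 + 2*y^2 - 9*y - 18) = (y - 2)/(y^2 + 5*y + 6)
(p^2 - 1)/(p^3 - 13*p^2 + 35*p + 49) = (p - 1)/(p^2 - 14*p + 49)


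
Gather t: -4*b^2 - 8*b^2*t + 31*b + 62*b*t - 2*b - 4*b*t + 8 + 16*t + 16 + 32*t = -4*b^2 + 29*b + t*(-8*b^2 + 58*b + 48) + 24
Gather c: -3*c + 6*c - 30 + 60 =3*c + 30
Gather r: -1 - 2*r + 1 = -2*r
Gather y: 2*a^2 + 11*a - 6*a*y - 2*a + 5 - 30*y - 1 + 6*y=2*a^2 + 9*a + y*(-6*a - 24) + 4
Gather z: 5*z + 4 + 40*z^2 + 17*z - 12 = 40*z^2 + 22*z - 8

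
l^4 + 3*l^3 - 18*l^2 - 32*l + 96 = (l - 3)*(l - 2)*(l + 4)^2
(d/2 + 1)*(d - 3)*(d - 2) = d^3/2 - 3*d^2/2 - 2*d + 6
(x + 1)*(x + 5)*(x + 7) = x^3 + 13*x^2 + 47*x + 35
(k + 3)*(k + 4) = k^2 + 7*k + 12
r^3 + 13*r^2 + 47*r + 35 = (r + 1)*(r + 5)*(r + 7)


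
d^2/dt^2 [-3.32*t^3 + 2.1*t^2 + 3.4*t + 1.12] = 4.2 - 19.92*t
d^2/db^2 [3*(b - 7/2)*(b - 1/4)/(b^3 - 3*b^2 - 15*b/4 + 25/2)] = 3*(32*b^4 - 200*b^3 + 408*b^2 - 2072*b + 131)/(16*b^7 - 64*b^6 - 168*b^5 + 808*b^4 + 545*b^3 - 3450*b^2 - 500*b + 5000)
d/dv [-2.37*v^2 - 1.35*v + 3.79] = -4.74*v - 1.35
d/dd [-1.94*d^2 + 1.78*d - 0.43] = 1.78 - 3.88*d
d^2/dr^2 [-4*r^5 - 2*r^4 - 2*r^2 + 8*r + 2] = -80*r^3 - 24*r^2 - 4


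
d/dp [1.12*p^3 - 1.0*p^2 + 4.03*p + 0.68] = 3.36*p^2 - 2.0*p + 4.03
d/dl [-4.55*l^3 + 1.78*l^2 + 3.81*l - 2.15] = -13.65*l^2 + 3.56*l + 3.81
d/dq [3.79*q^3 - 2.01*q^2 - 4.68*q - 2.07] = 11.37*q^2 - 4.02*q - 4.68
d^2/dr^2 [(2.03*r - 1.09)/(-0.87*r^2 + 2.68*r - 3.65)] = (-(1.74*r - 2.68)*(2.03*r - 1.09)*(3.48*r - 5.36) + (10.5966*r - 12.7774)*(0.87*r^2 - 2.68*r + 3.65))/(0.87*r^2 - 2.68*r + 3.65)^3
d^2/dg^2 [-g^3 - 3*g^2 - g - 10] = -6*g - 6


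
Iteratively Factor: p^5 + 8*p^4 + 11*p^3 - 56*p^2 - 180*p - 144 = (p + 2)*(p^4 + 6*p^3 - p^2 - 54*p - 72) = (p + 2)*(p + 3)*(p^3 + 3*p^2 - 10*p - 24) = (p - 3)*(p + 2)*(p + 3)*(p^2 + 6*p + 8) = (p - 3)*(p + 2)*(p + 3)*(p + 4)*(p + 2)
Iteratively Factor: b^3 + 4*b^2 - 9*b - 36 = (b + 4)*(b^2 - 9) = (b + 3)*(b + 4)*(b - 3)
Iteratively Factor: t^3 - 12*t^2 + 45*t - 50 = (t - 5)*(t^2 - 7*t + 10) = (t - 5)^2*(t - 2)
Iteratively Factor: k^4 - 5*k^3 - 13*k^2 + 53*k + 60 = (k - 5)*(k^3 - 13*k - 12) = (k - 5)*(k - 4)*(k^2 + 4*k + 3) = (k - 5)*(k - 4)*(k + 1)*(k + 3)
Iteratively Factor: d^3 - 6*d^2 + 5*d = (d)*(d^2 - 6*d + 5) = d*(d - 1)*(d - 5)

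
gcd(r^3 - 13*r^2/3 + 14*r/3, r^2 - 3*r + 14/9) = r - 7/3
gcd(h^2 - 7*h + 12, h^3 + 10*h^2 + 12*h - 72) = 1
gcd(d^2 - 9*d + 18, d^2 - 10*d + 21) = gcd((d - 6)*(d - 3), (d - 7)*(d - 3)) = d - 3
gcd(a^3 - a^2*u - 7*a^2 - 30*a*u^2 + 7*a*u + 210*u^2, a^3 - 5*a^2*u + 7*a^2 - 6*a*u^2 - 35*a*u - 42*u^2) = -a + 6*u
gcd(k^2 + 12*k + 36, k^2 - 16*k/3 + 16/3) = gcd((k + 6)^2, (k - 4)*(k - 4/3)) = 1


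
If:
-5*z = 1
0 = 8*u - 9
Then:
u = 9/8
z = -1/5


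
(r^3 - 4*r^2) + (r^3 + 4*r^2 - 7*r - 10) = 2*r^3 - 7*r - 10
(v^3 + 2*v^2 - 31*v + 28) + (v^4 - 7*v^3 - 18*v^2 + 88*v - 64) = v^4 - 6*v^3 - 16*v^2 + 57*v - 36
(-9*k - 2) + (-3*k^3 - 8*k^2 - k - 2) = -3*k^3 - 8*k^2 - 10*k - 4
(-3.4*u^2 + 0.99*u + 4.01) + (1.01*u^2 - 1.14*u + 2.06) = -2.39*u^2 - 0.15*u + 6.07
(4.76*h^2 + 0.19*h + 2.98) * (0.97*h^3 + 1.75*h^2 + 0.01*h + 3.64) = 4.6172*h^5 + 8.5143*h^4 + 3.2707*h^3 + 22.5433*h^2 + 0.7214*h + 10.8472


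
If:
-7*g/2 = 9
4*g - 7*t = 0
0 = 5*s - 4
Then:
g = -18/7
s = 4/5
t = -72/49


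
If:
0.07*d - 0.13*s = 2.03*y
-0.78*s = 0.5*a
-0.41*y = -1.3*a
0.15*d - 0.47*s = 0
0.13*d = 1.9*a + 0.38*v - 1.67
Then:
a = 0.00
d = 0.00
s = 0.00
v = 4.39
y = 0.00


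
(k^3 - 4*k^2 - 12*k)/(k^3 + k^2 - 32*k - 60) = k/(k + 5)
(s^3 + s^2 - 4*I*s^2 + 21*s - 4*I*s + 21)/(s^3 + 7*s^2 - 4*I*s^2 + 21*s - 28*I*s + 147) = (s + 1)/(s + 7)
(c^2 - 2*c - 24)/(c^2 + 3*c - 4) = (c - 6)/(c - 1)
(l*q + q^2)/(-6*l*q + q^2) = (l + q)/(-6*l + q)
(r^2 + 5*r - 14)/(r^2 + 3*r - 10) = (r + 7)/(r + 5)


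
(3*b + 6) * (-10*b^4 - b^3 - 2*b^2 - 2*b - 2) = -30*b^5 - 63*b^4 - 12*b^3 - 18*b^2 - 18*b - 12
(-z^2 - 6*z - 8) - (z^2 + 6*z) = -2*z^2 - 12*z - 8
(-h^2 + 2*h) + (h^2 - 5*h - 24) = -3*h - 24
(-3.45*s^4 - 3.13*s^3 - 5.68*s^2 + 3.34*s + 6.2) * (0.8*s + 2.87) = -2.76*s^5 - 12.4055*s^4 - 13.5271*s^3 - 13.6296*s^2 + 14.5458*s + 17.794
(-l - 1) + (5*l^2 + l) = 5*l^2 - 1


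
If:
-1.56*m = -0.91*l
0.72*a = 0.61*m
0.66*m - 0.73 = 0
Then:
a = 0.94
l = 1.90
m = 1.11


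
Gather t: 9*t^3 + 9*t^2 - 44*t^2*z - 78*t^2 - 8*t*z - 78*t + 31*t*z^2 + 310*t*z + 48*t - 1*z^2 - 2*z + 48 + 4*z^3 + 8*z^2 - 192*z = 9*t^3 + t^2*(-44*z - 69) + t*(31*z^2 + 302*z - 30) + 4*z^3 + 7*z^2 - 194*z + 48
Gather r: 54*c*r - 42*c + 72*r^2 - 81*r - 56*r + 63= -42*c + 72*r^2 + r*(54*c - 137) + 63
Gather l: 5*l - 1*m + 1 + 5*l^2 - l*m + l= 5*l^2 + l*(6 - m) - m + 1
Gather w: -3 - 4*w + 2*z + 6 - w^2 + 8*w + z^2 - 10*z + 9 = -w^2 + 4*w + z^2 - 8*z + 12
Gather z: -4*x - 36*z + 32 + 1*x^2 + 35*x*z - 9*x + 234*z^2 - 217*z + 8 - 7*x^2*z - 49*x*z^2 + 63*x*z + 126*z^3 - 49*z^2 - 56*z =x^2 - 13*x + 126*z^3 + z^2*(185 - 49*x) + z*(-7*x^2 + 98*x - 309) + 40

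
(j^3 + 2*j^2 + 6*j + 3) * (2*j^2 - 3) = 2*j^5 + 4*j^4 + 9*j^3 - 18*j - 9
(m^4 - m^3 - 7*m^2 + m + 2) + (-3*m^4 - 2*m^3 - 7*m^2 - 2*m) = -2*m^4 - 3*m^3 - 14*m^2 - m + 2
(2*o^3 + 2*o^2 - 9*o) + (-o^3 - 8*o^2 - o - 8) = o^3 - 6*o^2 - 10*o - 8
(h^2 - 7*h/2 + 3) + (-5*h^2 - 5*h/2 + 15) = -4*h^2 - 6*h + 18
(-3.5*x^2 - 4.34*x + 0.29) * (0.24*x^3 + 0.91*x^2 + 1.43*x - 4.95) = -0.84*x^5 - 4.2266*x^4 - 8.8848*x^3 + 11.3827*x^2 + 21.8977*x - 1.4355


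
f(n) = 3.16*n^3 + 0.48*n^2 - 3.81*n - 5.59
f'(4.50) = 192.48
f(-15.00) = -10505.44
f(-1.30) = -6.77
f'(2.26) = 46.78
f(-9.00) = -2236.06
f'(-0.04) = -3.83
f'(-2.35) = 46.29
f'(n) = 9.48*n^2 + 0.96*n - 3.81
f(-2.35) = -35.00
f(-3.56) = -128.52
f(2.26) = 24.73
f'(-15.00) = 2114.79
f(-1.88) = -17.73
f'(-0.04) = -3.83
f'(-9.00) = 755.43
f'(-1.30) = 10.96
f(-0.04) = -5.44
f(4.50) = 274.94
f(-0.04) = -5.44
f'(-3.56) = 112.92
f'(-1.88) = 27.89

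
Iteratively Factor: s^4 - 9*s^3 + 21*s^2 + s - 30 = (s - 5)*(s^3 - 4*s^2 + s + 6) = (s - 5)*(s + 1)*(s^2 - 5*s + 6) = (s - 5)*(s - 2)*(s + 1)*(s - 3)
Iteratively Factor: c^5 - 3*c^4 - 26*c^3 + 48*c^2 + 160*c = (c - 5)*(c^4 + 2*c^3 - 16*c^2 - 32*c) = (c - 5)*(c + 4)*(c^3 - 2*c^2 - 8*c) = c*(c - 5)*(c + 4)*(c^2 - 2*c - 8) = c*(c - 5)*(c + 2)*(c + 4)*(c - 4)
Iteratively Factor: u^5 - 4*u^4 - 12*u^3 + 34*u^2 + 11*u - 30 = (u + 1)*(u^4 - 5*u^3 - 7*u^2 + 41*u - 30) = (u - 5)*(u + 1)*(u^3 - 7*u + 6) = (u - 5)*(u + 1)*(u + 3)*(u^2 - 3*u + 2) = (u - 5)*(u - 2)*(u + 1)*(u + 3)*(u - 1)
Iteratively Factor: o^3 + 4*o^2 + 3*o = (o)*(o^2 + 4*o + 3) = o*(o + 1)*(o + 3)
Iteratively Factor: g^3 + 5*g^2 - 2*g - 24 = (g + 4)*(g^2 + g - 6) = (g - 2)*(g + 4)*(g + 3)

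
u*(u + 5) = u^2 + 5*u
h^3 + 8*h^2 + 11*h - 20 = (h - 1)*(h + 4)*(h + 5)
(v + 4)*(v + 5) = v^2 + 9*v + 20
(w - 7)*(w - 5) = w^2 - 12*w + 35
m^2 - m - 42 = (m - 7)*(m + 6)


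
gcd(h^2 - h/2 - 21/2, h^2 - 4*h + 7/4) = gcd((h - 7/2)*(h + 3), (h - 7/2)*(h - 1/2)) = h - 7/2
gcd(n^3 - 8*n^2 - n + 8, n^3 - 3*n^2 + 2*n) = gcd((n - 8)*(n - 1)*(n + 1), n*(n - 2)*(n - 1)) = n - 1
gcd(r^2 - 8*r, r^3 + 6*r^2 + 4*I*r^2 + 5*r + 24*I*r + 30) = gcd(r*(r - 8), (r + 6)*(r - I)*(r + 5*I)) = 1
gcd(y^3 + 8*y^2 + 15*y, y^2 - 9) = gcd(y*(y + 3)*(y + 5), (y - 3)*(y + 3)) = y + 3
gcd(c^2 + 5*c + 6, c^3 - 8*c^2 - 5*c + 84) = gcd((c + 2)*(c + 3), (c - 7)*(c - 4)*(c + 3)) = c + 3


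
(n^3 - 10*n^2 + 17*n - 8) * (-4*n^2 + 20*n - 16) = -4*n^5 + 60*n^4 - 284*n^3 + 532*n^2 - 432*n + 128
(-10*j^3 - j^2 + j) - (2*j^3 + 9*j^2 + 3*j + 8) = -12*j^3 - 10*j^2 - 2*j - 8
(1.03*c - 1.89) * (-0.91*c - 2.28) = -0.9373*c^2 - 0.6285*c + 4.3092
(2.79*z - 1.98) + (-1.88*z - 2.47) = 0.91*z - 4.45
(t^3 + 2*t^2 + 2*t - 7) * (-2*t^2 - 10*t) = -2*t^5 - 14*t^4 - 24*t^3 - 6*t^2 + 70*t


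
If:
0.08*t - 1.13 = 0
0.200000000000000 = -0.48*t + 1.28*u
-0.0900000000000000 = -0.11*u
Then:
No Solution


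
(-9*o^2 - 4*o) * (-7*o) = 63*o^3 + 28*o^2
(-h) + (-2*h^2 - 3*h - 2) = -2*h^2 - 4*h - 2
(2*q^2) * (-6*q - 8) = -12*q^3 - 16*q^2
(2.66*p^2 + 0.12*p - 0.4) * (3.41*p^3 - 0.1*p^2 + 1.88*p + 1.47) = 9.0706*p^5 + 0.1432*p^4 + 3.6248*p^3 + 4.1758*p^2 - 0.5756*p - 0.588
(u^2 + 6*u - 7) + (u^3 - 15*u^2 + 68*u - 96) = u^3 - 14*u^2 + 74*u - 103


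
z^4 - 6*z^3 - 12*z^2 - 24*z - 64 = (z - 8)*(z + 2)*(z - 2*I)*(z + 2*I)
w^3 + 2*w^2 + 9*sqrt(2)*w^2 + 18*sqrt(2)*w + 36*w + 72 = (w + 2)*(w + 3*sqrt(2))*(w + 6*sqrt(2))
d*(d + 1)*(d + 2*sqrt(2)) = d^3 + d^2 + 2*sqrt(2)*d^2 + 2*sqrt(2)*d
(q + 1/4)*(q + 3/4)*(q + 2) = q^3 + 3*q^2 + 35*q/16 + 3/8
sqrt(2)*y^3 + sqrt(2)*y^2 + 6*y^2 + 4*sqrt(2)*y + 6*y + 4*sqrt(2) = (y + sqrt(2))*(y + 2*sqrt(2))*(sqrt(2)*y + sqrt(2))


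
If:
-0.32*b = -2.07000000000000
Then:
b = 6.47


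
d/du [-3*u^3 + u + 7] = 1 - 9*u^2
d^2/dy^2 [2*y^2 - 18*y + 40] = 4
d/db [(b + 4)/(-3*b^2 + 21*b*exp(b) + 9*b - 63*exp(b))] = (-b^2 + 7*b*exp(b) + 3*b - (b + 4)*(7*b*exp(b) - 2*b - 14*exp(b) + 3) - 21*exp(b))/(3*(b^2 - 7*b*exp(b) - 3*b + 21*exp(b))^2)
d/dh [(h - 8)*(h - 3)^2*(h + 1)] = 4*h^3 - 39*h^2 + 86*h - 15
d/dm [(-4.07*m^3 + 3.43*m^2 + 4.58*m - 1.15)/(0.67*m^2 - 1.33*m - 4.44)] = (-2.7269*m^4 + 10.8262*m^3 + 46.5819*m^2 - 28.9174*m - 21.8647)/(0.4489*m^4 - 1.7822*m^3 - 4.1807*m^2 + 11.8104*m + 19.7136)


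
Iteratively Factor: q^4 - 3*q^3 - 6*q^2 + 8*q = (q - 4)*(q^3 + q^2 - 2*q) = q*(q - 4)*(q^2 + q - 2) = q*(q - 4)*(q - 1)*(q + 2)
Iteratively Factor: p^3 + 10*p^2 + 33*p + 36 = (p + 3)*(p^2 + 7*p + 12) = (p + 3)*(p + 4)*(p + 3)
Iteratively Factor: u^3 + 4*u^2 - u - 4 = (u + 4)*(u^2 - 1) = (u - 1)*(u + 4)*(u + 1)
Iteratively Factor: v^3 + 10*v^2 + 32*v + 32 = (v + 2)*(v^2 + 8*v + 16) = (v + 2)*(v + 4)*(v + 4)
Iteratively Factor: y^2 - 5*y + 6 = (y - 2)*(y - 3)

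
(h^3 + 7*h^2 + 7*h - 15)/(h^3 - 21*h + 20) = (h + 3)/(h - 4)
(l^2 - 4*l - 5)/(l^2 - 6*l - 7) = (l - 5)/(l - 7)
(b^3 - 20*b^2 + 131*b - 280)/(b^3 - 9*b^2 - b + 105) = (b - 8)/(b + 3)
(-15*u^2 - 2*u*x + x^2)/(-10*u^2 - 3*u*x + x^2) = (3*u + x)/(2*u + x)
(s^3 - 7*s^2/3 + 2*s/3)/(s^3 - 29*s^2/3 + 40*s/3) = (3*s^2 - 7*s + 2)/(3*s^2 - 29*s + 40)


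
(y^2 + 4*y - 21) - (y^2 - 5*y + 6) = 9*y - 27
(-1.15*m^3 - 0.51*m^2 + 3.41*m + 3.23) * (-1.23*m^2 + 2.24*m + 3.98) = 1.4145*m^5 - 1.9487*m^4 - 9.9137*m^3 + 1.6357*m^2 + 20.807*m + 12.8554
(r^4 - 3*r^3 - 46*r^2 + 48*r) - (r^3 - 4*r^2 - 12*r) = r^4 - 4*r^3 - 42*r^2 + 60*r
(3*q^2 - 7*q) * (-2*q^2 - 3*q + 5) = -6*q^4 + 5*q^3 + 36*q^2 - 35*q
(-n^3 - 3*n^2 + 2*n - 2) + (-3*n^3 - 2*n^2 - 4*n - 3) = -4*n^3 - 5*n^2 - 2*n - 5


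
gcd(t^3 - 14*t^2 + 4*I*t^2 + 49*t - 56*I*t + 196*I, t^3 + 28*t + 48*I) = t + 4*I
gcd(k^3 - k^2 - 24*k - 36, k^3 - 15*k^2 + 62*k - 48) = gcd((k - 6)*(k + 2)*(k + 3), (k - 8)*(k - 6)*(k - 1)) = k - 6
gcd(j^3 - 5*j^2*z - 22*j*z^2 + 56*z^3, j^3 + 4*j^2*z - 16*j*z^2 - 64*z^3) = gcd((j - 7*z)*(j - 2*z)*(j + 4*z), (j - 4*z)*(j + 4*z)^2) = j + 4*z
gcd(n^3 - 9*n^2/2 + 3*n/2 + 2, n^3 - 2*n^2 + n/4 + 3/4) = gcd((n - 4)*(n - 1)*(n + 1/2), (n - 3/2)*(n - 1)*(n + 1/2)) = n^2 - n/2 - 1/2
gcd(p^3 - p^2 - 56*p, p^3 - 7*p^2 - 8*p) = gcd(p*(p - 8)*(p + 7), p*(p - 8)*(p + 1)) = p^2 - 8*p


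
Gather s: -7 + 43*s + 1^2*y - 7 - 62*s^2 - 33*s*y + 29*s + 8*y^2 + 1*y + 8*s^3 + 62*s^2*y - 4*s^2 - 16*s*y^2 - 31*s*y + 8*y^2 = 8*s^3 + s^2*(62*y - 66) + s*(-16*y^2 - 64*y + 72) + 16*y^2 + 2*y - 14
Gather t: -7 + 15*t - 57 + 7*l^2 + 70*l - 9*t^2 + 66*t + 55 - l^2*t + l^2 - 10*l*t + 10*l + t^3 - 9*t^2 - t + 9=8*l^2 + 80*l + t^3 - 18*t^2 + t*(-l^2 - 10*l + 80)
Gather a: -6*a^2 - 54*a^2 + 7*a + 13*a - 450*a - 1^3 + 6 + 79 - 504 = -60*a^2 - 430*a - 420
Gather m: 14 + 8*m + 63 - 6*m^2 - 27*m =-6*m^2 - 19*m + 77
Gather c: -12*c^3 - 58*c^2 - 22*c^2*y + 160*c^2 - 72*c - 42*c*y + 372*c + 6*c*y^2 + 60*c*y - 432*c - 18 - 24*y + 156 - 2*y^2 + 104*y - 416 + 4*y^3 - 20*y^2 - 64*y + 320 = -12*c^3 + c^2*(102 - 22*y) + c*(6*y^2 + 18*y - 132) + 4*y^3 - 22*y^2 + 16*y + 42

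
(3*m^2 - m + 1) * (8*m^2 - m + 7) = 24*m^4 - 11*m^3 + 30*m^2 - 8*m + 7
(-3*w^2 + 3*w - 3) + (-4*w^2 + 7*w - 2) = -7*w^2 + 10*w - 5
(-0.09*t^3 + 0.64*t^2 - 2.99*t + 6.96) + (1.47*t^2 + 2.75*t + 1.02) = -0.09*t^3 + 2.11*t^2 - 0.24*t + 7.98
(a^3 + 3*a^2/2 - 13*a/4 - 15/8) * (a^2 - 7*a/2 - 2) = a^5 - 2*a^4 - 21*a^3/2 + 13*a^2/2 + 209*a/16 + 15/4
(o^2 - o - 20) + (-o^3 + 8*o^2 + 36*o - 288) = -o^3 + 9*o^2 + 35*o - 308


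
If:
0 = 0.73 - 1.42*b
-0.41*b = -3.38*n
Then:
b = 0.51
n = 0.06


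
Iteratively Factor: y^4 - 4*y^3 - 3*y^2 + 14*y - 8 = (y - 1)*(y^3 - 3*y^2 - 6*y + 8) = (y - 4)*(y - 1)*(y^2 + y - 2) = (y - 4)*(y - 1)*(y + 2)*(y - 1)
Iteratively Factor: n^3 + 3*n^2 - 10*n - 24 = (n - 3)*(n^2 + 6*n + 8) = (n - 3)*(n + 4)*(n + 2)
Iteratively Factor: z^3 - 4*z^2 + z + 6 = (z - 2)*(z^2 - 2*z - 3) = (z - 3)*(z - 2)*(z + 1)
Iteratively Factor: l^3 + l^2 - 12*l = (l)*(l^2 + l - 12) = l*(l - 3)*(l + 4)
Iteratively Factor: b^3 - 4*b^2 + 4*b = (b - 2)*(b^2 - 2*b) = b*(b - 2)*(b - 2)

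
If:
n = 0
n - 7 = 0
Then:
No Solution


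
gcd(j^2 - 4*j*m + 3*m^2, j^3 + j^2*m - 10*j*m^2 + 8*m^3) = j - m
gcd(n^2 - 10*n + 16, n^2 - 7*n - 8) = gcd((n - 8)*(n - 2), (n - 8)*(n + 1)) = n - 8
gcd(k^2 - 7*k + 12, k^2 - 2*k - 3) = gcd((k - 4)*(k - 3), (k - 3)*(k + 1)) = k - 3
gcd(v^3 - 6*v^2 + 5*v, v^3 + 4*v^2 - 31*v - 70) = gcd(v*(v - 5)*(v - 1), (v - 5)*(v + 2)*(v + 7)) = v - 5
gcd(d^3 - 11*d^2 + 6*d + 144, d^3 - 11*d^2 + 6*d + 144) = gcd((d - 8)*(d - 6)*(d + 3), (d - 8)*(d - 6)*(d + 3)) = d^3 - 11*d^2 + 6*d + 144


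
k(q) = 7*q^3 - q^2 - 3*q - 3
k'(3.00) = 180.00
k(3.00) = 168.00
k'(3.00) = 180.00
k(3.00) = 168.00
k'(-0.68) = 8.07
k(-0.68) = -3.62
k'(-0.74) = 9.98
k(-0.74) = -4.16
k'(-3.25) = 225.31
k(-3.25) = -244.11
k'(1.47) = 39.44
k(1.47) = 12.66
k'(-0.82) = 12.76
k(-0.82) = -5.07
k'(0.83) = 9.81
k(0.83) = -2.18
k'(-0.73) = 9.65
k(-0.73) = -4.07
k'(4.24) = 366.05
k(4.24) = 499.88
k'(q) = 21*q^2 - 2*q - 3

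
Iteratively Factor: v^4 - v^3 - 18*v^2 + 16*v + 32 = (v - 2)*(v^3 + v^2 - 16*v - 16) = (v - 2)*(v + 4)*(v^2 - 3*v - 4) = (v - 4)*(v - 2)*(v + 4)*(v + 1)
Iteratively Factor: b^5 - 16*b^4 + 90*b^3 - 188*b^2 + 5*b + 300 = (b - 5)*(b^4 - 11*b^3 + 35*b^2 - 13*b - 60) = (b - 5)*(b - 3)*(b^3 - 8*b^2 + 11*b + 20) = (b - 5)*(b - 4)*(b - 3)*(b^2 - 4*b - 5) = (b - 5)*(b - 4)*(b - 3)*(b + 1)*(b - 5)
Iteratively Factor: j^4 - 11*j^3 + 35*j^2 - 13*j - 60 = (j + 1)*(j^3 - 12*j^2 + 47*j - 60) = (j - 4)*(j + 1)*(j^2 - 8*j + 15) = (j - 4)*(j - 3)*(j + 1)*(j - 5)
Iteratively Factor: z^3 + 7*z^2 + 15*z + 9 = (z + 3)*(z^2 + 4*z + 3) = (z + 3)^2*(z + 1)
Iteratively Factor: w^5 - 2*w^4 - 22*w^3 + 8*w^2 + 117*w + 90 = (w + 1)*(w^4 - 3*w^3 - 19*w^2 + 27*w + 90) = (w - 5)*(w + 1)*(w^3 + 2*w^2 - 9*w - 18) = (w - 5)*(w - 3)*(w + 1)*(w^2 + 5*w + 6) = (w - 5)*(w - 3)*(w + 1)*(w + 3)*(w + 2)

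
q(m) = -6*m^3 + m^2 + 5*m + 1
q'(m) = -18*m^2 + 2*m + 5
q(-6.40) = 1582.82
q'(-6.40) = -745.08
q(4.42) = -475.47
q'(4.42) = -337.82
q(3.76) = -285.01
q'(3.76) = -241.96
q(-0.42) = -0.48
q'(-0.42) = 0.98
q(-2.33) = 70.67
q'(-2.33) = -97.38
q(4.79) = -611.52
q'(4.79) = -398.41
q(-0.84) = 1.06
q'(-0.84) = -9.38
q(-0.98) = 2.71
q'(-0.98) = -14.25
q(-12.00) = 10453.00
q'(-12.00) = -2611.00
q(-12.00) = 10453.00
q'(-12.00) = -2611.00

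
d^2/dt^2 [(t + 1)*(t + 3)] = 2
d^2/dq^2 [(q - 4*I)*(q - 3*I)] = 2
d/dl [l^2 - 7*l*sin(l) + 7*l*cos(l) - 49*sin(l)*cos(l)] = -7*sqrt(2)*l*sin(l + pi/4) + 2*l - 49*cos(2*l) + 7*sqrt(2)*cos(l + pi/4)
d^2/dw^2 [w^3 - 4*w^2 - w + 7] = 6*w - 8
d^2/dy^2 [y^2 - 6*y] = 2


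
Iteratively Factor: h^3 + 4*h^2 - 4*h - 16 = (h + 2)*(h^2 + 2*h - 8) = (h - 2)*(h + 2)*(h + 4)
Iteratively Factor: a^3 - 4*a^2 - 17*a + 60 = (a - 3)*(a^2 - a - 20) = (a - 5)*(a - 3)*(a + 4)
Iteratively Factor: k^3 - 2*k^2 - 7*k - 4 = (k + 1)*(k^2 - 3*k - 4) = (k + 1)^2*(k - 4)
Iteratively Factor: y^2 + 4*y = (y)*(y + 4)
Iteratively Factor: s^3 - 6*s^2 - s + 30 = (s - 3)*(s^2 - 3*s - 10) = (s - 3)*(s + 2)*(s - 5)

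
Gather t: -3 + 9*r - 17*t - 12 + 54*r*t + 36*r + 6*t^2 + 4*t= 45*r + 6*t^2 + t*(54*r - 13) - 15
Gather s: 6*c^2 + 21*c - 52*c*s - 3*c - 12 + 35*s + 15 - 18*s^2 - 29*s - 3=6*c^2 + 18*c - 18*s^2 + s*(6 - 52*c)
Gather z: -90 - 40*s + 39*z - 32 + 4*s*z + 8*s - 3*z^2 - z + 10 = -32*s - 3*z^2 + z*(4*s + 38) - 112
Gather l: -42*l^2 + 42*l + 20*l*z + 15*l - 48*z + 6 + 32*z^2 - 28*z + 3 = -42*l^2 + l*(20*z + 57) + 32*z^2 - 76*z + 9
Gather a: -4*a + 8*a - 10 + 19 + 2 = 4*a + 11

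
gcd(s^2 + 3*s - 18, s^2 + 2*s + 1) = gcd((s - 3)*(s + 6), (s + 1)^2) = 1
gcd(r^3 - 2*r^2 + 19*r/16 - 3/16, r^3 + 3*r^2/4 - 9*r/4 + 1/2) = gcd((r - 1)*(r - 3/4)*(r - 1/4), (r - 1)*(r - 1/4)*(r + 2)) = r^2 - 5*r/4 + 1/4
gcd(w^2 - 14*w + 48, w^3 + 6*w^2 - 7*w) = 1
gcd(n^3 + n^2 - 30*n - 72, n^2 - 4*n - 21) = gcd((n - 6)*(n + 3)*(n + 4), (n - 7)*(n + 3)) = n + 3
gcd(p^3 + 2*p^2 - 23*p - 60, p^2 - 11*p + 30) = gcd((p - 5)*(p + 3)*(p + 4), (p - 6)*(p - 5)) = p - 5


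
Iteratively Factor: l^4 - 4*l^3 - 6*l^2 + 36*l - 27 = (l - 3)*(l^3 - l^2 - 9*l + 9) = (l - 3)^2*(l^2 + 2*l - 3) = (l - 3)^2*(l - 1)*(l + 3)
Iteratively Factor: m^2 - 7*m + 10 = (m - 5)*(m - 2)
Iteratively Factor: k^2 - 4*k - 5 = (k - 5)*(k + 1)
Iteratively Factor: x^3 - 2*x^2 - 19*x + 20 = (x + 4)*(x^2 - 6*x + 5) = (x - 5)*(x + 4)*(x - 1)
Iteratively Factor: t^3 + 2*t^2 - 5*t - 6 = (t + 3)*(t^2 - t - 2) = (t + 1)*(t + 3)*(t - 2)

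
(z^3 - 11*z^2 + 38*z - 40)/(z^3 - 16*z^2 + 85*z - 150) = (z^2 - 6*z + 8)/(z^2 - 11*z + 30)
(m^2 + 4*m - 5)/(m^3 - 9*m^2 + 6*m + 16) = (m^2 + 4*m - 5)/(m^3 - 9*m^2 + 6*m + 16)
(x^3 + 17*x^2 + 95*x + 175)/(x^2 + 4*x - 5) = (x^2 + 12*x + 35)/(x - 1)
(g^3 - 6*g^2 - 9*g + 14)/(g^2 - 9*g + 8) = (g^2 - 5*g - 14)/(g - 8)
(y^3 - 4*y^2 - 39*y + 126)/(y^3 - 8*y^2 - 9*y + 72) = (y^2 - y - 42)/(y^2 - 5*y - 24)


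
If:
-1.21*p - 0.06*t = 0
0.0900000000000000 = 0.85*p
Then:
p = 0.11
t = -2.14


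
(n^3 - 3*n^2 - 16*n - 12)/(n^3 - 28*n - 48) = (n + 1)/(n + 4)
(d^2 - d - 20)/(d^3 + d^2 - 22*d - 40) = 1/(d + 2)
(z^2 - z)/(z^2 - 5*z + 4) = z/(z - 4)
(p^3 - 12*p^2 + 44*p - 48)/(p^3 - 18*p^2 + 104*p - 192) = (p - 2)/(p - 8)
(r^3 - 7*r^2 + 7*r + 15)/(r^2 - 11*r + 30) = (r^2 - 2*r - 3)/(r - 6)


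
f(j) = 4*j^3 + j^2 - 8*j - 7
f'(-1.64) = 21.00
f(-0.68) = -2.36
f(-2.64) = -52.51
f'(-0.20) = -7.92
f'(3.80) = 172.88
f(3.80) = 196.53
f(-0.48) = -3.37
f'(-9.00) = 946.00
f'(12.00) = 1744.00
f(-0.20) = -5.39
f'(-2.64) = 70.36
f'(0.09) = -7.72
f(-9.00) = -2770.00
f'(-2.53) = 63.75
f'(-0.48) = -6.20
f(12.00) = 6953.00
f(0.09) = -7.71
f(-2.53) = -45.14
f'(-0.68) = -3.81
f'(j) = 12*j^2 + 2*j - 8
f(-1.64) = -8.83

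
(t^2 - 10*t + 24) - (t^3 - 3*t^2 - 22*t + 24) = -t^3 + 4*t^2 + 12*t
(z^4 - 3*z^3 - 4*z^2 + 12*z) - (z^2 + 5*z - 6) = z^4 - 3*z^3 - 5*z^2 + 7*z + 6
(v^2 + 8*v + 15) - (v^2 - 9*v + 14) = 17*v + 1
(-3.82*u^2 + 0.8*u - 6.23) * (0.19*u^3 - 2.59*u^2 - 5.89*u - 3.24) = -0.7258*u^5 + 10.0458*u^4 + 19.2441*u^3 + 23.8005*u^2 + 34.1027*u + 20.1852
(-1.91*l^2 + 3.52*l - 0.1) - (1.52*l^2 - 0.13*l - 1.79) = -3.43*l^2 + 3.65*l + 1.69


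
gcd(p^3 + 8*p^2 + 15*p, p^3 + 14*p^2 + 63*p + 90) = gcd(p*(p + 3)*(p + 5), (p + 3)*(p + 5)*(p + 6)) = p^2 + 8*p + 15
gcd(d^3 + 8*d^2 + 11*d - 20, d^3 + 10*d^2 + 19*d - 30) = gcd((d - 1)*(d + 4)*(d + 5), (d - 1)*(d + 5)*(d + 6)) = d^2 + 4*d - 5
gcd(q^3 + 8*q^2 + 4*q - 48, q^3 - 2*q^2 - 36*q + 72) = q^2 + 4*q - 12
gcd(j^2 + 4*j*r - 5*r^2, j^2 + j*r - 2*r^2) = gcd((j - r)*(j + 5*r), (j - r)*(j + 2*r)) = -j + r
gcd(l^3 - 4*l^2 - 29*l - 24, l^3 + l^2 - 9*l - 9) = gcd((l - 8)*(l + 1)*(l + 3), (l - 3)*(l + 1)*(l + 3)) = l^2 + 4*l + 3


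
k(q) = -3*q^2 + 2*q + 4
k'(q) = 2 - 6*q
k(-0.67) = 1.31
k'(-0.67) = 6.02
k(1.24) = 1.87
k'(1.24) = -5.44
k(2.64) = -11.63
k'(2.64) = -13.84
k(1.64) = -0.79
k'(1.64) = -7.84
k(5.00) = -61.00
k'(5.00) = -28.00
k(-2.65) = -22.37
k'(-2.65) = 17.90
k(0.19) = 4.27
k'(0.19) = 0.86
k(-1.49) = -5.64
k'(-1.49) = 10.94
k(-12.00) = -452.00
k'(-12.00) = 74.00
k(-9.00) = -257.00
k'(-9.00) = 56.00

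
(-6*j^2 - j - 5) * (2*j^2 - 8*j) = -12*j^4 + 46*j^3 - 2*j^2 + 40*j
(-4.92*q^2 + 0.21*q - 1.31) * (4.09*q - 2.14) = -20.1228*q^3 + 11.3877*q^2 - 5.8073*q + 2.8034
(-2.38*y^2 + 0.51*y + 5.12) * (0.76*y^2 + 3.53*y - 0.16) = -1.8088*y^4 - 8.0138*y^3 + 6.0723*y^2 + 17.992*y - 0.8192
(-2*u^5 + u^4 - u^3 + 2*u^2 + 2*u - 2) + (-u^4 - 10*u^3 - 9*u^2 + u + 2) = -2*u^5 - 11*u^3 - 7*u^2 + 3*u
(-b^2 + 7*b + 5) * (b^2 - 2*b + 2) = -b^4 + 9*b^3 - 11*b^2 + 4*b + 10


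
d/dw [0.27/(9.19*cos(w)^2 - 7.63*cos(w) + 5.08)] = (4.9626*cos(w) - 2.0601)*sin(w)/(9.19*cos(w)^2 - 7.63*cos(w) + 5.08)^2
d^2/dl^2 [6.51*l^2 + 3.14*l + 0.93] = 13.0200000000000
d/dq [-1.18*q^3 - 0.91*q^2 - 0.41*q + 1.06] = -3.54*q^2 - 1.82*q - 0.41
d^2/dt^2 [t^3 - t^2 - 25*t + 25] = 6*t - 2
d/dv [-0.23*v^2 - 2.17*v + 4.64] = -0.46*v - 2.17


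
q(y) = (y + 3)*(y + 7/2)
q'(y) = 2*y + 13/2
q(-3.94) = 0.41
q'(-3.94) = -1.38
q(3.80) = 49.64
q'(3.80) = 14.10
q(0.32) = 12.68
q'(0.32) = 7.14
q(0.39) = 13.19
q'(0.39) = 7.28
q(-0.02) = 10.37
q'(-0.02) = 6.46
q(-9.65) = 40.90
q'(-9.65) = -12.80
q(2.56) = 33.69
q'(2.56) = 11.62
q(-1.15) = 4.35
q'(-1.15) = 4.20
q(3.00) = 39.00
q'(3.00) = 12.50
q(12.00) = 232.50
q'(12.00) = 30.50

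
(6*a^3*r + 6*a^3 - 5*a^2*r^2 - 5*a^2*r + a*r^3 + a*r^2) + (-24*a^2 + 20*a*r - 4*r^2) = 6*a^3*r + 6*a^3 - 5*a^2*r^2 - 5*a^2*r - 24*a^2 + a*r^3 + a*r^2 + 20*a*r - 4*r^2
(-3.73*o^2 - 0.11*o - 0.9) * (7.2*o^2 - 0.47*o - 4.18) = -26.856*o^4 + 0.9611*o^3 + 9.1631*o^2 + 0.8828*o + 3.762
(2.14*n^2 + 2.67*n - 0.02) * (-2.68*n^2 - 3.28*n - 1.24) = -5.7352*n^4 - 14.1748*n^3 - 11.3576*n^2 - 3.2452*n + 0.0248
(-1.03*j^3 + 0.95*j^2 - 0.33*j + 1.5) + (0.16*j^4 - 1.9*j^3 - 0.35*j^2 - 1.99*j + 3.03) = 0.16*j^4 - 2.93*j^3 + 0.6*j^2 - 2.32*j + 4.53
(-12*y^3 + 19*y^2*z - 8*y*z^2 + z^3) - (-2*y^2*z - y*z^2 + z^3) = -12*y^3 + 21*y^2*z - 7*y*z^2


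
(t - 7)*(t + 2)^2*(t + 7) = t^4 + 4*t^3 - 45*t^2 - 196*t - 196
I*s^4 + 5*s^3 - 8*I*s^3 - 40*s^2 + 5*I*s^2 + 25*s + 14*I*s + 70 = (s - 7)*(s - 2)*(s - 5*I)*(I*s + I)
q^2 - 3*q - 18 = (q - 6)*(q + 3)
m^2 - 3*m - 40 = (m - 8)*(m + 5)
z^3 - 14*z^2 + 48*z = z*(z - 8)*(z - 6)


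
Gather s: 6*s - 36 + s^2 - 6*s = s^2 - 36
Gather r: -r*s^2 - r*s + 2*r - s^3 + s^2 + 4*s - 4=r*(-s^2 - s + 2) - s^3 + s^2 + 4*s - 4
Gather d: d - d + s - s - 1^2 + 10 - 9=0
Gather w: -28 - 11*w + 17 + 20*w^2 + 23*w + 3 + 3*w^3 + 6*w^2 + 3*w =3*w^3 + 26*w^2 + 15*w - 8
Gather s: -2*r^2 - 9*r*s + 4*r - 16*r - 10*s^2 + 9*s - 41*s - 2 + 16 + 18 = -2*r^2 - 12*r - 10*s^2 + s*(-9*r - 32) + 32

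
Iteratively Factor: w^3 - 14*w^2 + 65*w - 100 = (w - 4)*(w^2 - 10*w + 25) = (w - 5)*(w - 4)*(w - 5)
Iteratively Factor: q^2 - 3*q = (q - 3)*(q)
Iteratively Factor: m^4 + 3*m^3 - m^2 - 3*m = (m + 3)*(m^3 - m) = m*(m + 3)*(m^2 - 1) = m*(m - 1)*(m + 3)*(m + 1)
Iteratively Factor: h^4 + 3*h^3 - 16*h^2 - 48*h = (h + 3)*(h^3 - 16*h) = (h + 3)*(h + 4)*(h^2 - 4*h) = h*(h + 3)*(h + 4)*(h - 4)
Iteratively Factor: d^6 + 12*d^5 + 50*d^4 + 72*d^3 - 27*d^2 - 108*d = (d + 3)*(d^5 + 9*d^4 + 23*d^3 + 3*d^2 - 36*d) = (d + 3)*(d + 4)*(d^4 + 5*d^3 + 3*d^2 - 9*d) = d*(d + 3)*(d + 4)*(d^3 + 5*d^2 + 3*d - 9) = d*(d + 3)^2*(d + 4)*(d^2 + 2*d - 3) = d*(d - 1)*(d + 3)^2*(d + 4)*(d + 3)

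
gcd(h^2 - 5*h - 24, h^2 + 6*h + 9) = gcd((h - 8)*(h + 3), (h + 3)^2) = h + 3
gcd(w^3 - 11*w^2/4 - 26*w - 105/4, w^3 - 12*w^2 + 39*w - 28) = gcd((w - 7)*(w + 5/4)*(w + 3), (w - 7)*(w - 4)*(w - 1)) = w - 7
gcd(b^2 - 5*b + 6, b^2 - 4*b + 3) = b - 3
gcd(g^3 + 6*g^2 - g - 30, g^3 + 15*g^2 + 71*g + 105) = g^2 + 8*g + 15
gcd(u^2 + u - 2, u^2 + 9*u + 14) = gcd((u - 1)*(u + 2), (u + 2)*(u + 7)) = u + 2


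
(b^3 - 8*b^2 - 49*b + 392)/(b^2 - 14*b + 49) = (b^2 - b - 56)/(b - 7)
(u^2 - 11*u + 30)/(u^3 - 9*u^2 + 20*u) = (u - 6)/(u*(u - 4))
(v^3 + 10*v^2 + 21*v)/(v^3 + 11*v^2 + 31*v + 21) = v/(v + 1)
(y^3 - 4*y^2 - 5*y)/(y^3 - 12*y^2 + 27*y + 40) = y/(y - 8)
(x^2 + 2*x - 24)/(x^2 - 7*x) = (x^2 + 2*x - 24)/(x*(x - 7))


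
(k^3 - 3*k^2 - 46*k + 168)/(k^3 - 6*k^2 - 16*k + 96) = (k + 7)/(k + 4)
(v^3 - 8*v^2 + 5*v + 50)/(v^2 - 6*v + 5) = (v^2 - 3*v - 10)/(v - 1)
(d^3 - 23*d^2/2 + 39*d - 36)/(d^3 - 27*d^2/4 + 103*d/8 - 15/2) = 4*(d - 6)/(4*d - 5)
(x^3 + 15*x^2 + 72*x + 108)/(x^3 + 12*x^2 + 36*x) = (x + 3)/x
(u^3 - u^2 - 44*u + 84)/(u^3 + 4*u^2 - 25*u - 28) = (u^2 - 8*u + 12)/(u^2 - 3*u - 4)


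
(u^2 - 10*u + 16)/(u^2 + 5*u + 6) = (u^2 - 10*u + 16)/(u^2 + 5*u + 6)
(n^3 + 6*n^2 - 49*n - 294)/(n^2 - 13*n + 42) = (n^2 + 13*n + 42)/(n - 6)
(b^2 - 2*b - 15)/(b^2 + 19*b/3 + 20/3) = 3*(b^2 - 2*b - 15)/(3*b^2 + 19*b + 20)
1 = 1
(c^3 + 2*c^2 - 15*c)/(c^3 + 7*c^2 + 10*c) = (c - 3)/(c + 2)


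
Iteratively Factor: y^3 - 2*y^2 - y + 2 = (y - 2)*(y^2 - 1) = (y - 2)*(y + 1)*(y - 1)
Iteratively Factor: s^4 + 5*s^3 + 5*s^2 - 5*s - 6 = (s + 2)*(s^3 + 3*s^2 - s - 3) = (s - 1)*(s + 2)*(s^2 + 4*s + 3) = (s - 1)*(s + 1)*(s + 2)*(s + 3)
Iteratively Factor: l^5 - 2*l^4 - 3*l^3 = (l + 1)*(l^4 - 3*l^3) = l*(l + 1)*(l^3 - 3*l^2) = l^2*(l + 1)*(l^2 - 3*l) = l^2*(l - 3)*(l + 1)*(l)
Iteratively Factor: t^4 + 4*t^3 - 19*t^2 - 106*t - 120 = (t + 3)*(t^3 + t^2 - 22*t - 40) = (t + 3)*(t + 4)*(t^2 - 3*t - 10) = (t - 5)*(t + 3)*(t + 4)*(t + 2)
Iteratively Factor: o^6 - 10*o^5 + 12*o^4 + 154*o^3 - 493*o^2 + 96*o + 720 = (o - 3)*(o^5 - 7*o^4 - 9*o^3 + 127*o^2 - 112*o - 240) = (o - 3)*(o + 4)*(o^4 - 11*o^3 + 35*o^2 - 13*o - 60) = (o - 5)*(o - 3)*(o + 4)*(o^3 - 6*o^2 + 5*o + 12) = (o - 5)*(o - 3)*(o + 1)*(o + 4)*(o^2 - 7*o + 12) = (o - 5)*(o - 3)^2*(o + 1)*(o + 4)*(o - 4)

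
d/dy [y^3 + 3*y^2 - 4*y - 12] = 3*y^2 + 6*y - 4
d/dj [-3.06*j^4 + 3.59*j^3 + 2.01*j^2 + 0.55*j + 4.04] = -12.24*j^3 + 10.77*j^2 + 4.02*j + 0.55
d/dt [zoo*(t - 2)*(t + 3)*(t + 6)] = zoo*t*(t + 1)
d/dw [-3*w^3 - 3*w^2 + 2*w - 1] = -9*w^2 - 6*w + 2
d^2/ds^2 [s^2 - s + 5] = 2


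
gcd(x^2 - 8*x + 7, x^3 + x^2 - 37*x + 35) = x - 1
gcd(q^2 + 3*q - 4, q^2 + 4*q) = q + 4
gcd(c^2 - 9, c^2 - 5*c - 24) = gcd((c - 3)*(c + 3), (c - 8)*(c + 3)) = c + 3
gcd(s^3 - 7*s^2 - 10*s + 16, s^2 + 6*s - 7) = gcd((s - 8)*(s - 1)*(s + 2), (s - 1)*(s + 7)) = s - 1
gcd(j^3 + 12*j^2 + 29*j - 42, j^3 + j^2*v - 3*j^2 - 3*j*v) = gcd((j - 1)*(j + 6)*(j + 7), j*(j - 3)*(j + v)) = 1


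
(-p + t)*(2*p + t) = -2*p^2 + p*t + t^2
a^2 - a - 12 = (a - 4)*(a + 3)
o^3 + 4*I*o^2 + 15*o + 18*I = (o - 3*I)*(o + I)*(o + 6*I)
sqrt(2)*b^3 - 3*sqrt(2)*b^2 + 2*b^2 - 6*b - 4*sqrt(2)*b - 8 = (b - 4)*(b + sqrt(2))*(sqrt(2)*b + sqrt(2))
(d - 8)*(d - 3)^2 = d^3 - 14*d^2 + 57*d - 72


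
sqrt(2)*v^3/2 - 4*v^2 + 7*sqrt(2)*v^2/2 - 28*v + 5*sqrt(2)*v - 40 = (v + 5)*(v - 4*sqrt(2))*(sqrt(2)*v/2 + sqrt(2))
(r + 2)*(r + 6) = r^2 + 8*r + 12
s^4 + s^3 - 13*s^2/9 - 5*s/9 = s*(s - 1)*(s + 1/3)*(s + 5/3)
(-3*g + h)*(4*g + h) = -12*g^2 + g*h + h^2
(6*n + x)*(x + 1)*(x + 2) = 6*n*x^2 + 18*n*x + 12*n + x^3 + 3*x^2 + 2*x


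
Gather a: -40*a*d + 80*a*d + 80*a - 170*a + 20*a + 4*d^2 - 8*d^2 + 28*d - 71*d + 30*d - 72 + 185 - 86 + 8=a*(40*d - 70) - 4*d^2 - 13*d + 35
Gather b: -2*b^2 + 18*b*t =-2*b^2 + 18*b*t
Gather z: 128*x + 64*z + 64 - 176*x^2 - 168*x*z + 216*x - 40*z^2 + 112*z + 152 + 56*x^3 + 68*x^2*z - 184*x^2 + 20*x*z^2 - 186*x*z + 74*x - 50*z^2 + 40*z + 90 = 56*x^3 - 360*x^2 + 418*x + z^2*(20*x - 90) + z*(68*x^2 - 354*x + 216) + 306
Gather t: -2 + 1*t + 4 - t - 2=0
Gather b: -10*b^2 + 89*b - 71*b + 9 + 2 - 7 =-10*b^2 + 18*b + 4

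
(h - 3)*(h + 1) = h^2 - 2*h - 3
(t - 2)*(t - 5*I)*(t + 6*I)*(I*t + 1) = I*t^4 - 2*I*t^3 + 31*I*t^2 + 30*t - 62*I*t - 60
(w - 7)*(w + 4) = w^2 - 3*w - 28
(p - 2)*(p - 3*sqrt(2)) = p^2 - 3*sqrt(2)*p - 2*p + 6*sqrt(2)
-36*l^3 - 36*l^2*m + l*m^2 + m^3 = (-6*l + m)*(l + m)*(6*l + m)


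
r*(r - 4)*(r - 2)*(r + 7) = r^4 + r^3 - 34*r^2 + 56*r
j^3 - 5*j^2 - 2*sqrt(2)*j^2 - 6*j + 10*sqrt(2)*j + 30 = (j - 5)*(j - 3*sqrt(2))*(j + sqrt(2))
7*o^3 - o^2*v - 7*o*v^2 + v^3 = (-7*o + v)*(-o + v)*(o + v)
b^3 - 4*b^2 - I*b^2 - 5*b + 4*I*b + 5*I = (b - 5)*(b + 1)*(b - I)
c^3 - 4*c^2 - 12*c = c*(c - 6)*(c + 2)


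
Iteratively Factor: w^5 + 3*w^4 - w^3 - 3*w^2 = (w - 1)*(w^4 + 4*w^3 + 3*w^2) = w*(w - 1)*(w^3 + 4*w^2 + 3*w) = w*(w - 1)*(w + 3)*(w^2 + w) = w^2*(w - 1)*(w + 3)*(w + 1)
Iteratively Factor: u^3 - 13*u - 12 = (u - 4)*(u^2 + 4*u + 3) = (u - 4)*(u + 1)*(u + 3)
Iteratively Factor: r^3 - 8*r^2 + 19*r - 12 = (r - 1)*(r^2 - 7*r + 12) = (r - 3)*(r - 1)*(r - 4)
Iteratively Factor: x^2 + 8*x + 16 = (x + 4)*(x + 4)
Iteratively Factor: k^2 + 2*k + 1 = (k + 1)*(k + 1)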